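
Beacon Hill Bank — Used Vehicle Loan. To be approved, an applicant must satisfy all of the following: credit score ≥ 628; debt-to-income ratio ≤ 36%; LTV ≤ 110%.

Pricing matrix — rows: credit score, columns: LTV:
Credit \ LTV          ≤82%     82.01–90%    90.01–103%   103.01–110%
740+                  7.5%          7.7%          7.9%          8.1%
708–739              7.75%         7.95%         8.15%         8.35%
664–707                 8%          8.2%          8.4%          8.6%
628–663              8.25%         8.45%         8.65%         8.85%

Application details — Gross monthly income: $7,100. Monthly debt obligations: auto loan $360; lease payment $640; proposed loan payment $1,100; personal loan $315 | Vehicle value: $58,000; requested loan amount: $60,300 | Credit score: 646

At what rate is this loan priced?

Credit score 646 ≥ 628; Total monthly debts = (360 + 640 + 1,100 + 315) = 2,415. DTI: 2,415 ÷ 7,100 = 34%, within the 36% cap
Loan-to-value = 60,300/58,000 = 104% — pass (110% max)
Row: 646 falls in 628–663. Column: 104% falls in 103.01–110%. Rate = 8.85%.

8.85%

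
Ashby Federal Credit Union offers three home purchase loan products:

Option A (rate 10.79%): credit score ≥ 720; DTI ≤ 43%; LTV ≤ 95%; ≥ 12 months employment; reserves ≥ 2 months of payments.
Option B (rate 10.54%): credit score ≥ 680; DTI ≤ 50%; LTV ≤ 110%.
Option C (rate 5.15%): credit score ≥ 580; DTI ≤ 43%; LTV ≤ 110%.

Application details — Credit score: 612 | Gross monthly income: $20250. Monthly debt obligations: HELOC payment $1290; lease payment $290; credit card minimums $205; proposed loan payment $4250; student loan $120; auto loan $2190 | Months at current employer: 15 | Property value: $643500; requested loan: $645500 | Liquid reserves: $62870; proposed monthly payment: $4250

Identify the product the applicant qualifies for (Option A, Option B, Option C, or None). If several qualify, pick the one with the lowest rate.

Total debts = (1,290 + 290 + 205 + 4,250 + 120 + 2,190) = 8,345; DTI = 8,345/20,250 = 41.2%.
LTV = 645,500/643,500 = 100.3%.
Reserves = 62,870/4,250 = 14.8 months.
Option A: score 612 < 720; DTI 41.2% ≤ 43%; LTV 100.3% > 95%; employment 15 ≥ 12 mo; reserves 14.8 ≥ 2 mo → does not qualify.
Option B: score 612 < 680; DTI 41.2% ≤ 50%; LTV 100.3% ≤ 110% → does not qualify.
Option C: score 612 ≥ 580; DTI 41.2% ≤ 43%; LTV 100.3% ≤ 110% → qualifies.

Option C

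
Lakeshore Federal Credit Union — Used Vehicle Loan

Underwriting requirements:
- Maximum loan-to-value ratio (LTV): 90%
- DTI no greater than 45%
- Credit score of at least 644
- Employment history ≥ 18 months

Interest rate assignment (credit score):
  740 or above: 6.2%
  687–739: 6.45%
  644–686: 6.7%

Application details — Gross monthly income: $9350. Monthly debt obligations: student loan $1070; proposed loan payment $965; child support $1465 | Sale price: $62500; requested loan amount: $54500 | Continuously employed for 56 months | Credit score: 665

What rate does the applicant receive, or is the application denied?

Credit score 665 ≥ 644 (meets minimum)
Total monthly debts = (1,070 + 965 + 1,465) = 3,500. Debt-to-income = 3,500/9,350 = 37.4% — meets 45% limit
Loan-to-value = 54,500/62,500 = 87.2% — pass (90% max)
Employment 56 ≥ 18 months
All requirements met. Score 665 falls in the 644–686 tier → 6.7%.

Approved at 6.7%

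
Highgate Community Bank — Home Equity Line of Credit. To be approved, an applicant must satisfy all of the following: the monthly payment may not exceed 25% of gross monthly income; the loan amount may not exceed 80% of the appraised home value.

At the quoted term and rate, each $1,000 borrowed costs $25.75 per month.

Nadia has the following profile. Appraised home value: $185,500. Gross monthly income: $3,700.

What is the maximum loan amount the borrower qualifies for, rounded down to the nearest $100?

$35,900

Payment cap: 25% × $3,700 = $925/month.
At $25.75 per $1,000, that supports 925/25.75 × 1,000 ≈ $35,922 → $35,900.
LTV cap: 80% × $185,500 = $148,400 → $148,400.
Binding constraint: payment-to-income.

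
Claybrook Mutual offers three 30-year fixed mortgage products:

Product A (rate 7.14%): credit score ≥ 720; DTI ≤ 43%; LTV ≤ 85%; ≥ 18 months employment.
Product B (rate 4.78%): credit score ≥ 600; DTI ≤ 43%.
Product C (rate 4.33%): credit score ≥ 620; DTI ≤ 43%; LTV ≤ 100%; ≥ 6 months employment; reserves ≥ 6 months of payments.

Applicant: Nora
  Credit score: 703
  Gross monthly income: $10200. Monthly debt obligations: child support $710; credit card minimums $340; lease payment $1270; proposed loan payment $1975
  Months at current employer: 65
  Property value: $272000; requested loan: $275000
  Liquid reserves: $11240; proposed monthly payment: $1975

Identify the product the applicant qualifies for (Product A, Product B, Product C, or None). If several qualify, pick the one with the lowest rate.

Product B

Total debts = (710 + 340 + 1,270 + 1,975) = 4,295; DTI = 4,295/10,200 = 42.1%.
LTV = 275,000/272,000 = 101.1%.
Reserves = 11,240/1,975 = 5.7 months.
Product A: score 703 < 720; DTI 42.1% ≤ 43%; LTV 101.1% > 85%; employment 65 ≥ 18 mo → does not qualify.
Product B: score 703 ≥ 600; DTI 42.1% ≤ 43% → qualifies.
Product C: score 703 ≥ 620; DTI 42.1% ≤ 43%; LTV 101.1% > 100%; employment 65 ≥ 6 mo; reserves 5.7 < 6 mo → does not qualify.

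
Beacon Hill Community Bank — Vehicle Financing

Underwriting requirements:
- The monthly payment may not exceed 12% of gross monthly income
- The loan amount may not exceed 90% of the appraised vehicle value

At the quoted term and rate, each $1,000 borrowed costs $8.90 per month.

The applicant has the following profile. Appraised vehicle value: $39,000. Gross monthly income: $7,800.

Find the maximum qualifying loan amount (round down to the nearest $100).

$35,100

Payment cap: 12% × $7,800 = $936/month.
At $8.90 per $1,000, that supports 936/8.90 × 1,000 ≈ $105,168 → $105,100.
LTV cap: 90% × $39,000 = $35,100 → $35,100.
Binding constraint: loan-to-value.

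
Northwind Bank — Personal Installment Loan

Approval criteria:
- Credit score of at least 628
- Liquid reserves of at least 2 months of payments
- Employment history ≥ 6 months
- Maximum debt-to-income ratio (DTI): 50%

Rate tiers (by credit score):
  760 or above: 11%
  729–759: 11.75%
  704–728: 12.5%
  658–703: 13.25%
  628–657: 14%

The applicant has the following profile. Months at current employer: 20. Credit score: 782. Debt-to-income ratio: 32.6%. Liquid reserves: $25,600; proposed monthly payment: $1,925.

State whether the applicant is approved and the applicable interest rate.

Credit score 782 ≥ 628 (meets minimum)
Liquid reserves cover 25,600/1,925 = 13.3 months — ≥ 2 required
Employment 20 ≥ 6 months
DTI 32.6% ≤ 50%
All requirements met. Score 782 falls in the 760 or above tier → 11%.

Approved at 11%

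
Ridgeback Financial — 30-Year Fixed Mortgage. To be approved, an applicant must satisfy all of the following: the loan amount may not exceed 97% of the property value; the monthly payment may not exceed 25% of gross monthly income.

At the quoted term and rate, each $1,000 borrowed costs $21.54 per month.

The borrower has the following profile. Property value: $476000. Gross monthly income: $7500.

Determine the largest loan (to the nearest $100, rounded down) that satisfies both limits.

$87,000

Payment cap: 25% × $7,500 = $1,875/month.
At $21.54 per $1,000, that supports 1,875/21.54 × 1,000 ≈ $87,047 → $87,000.
LTV cap: 97% × $476,000 = $461,720 → $461,700.
Binding constraint: payment-to-income.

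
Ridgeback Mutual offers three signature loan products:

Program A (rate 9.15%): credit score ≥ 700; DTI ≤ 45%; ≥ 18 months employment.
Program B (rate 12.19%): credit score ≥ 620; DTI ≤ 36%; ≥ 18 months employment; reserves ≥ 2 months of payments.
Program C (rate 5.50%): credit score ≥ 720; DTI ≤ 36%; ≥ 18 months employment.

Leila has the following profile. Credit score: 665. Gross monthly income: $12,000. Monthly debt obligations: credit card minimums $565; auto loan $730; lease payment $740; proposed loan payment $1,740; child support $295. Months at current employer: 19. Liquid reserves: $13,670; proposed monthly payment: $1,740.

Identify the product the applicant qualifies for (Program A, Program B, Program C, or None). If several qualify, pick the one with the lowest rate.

Program B

Total debts = (565 + 730 + 740 + 1,740 + 295) = 4,070; DTI = 4,070/12,000 = 33.9%.
Reserves = 13,670/1,740 = 7.9 months.
Program A: score 665 < 700; DTI 33.9% ≤ 45%; employment 19 ≥ 18 mo → does not qualify.
Program B: score 665 ≥ 620; DTI 33.9% ≤ 36%; employment 19 ≥ 18 mo; reserves 7.9 ≥ 2 mo → qualifies.
Program C: score 665 < 720; DTI 33.9% ≤ 36%; employment 19 ≥ 18 mo → does not qualify.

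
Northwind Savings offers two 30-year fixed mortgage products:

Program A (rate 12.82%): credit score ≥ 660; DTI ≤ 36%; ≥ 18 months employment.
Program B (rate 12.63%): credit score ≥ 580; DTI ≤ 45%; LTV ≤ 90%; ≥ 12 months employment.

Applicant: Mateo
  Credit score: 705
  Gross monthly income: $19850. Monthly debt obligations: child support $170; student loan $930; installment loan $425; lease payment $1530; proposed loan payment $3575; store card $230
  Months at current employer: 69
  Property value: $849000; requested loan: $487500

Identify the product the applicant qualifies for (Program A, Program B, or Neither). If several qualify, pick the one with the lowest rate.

Total debts = (170 + 930 + 425 + 1,530 + 3,575 + 230) = 6,860; DTI = 6,860/19,850 = 34.6%.
LTV = 487,500/849,000 = 57.4%.
Program A: score 705 ≥ 660; DTI 34.6% ≤ 36%; employment 69 ≥ 18 mo → qualifies.
Program B: score 705 ≥ 580; DTI 34.6% ≤ 45%; LTV 57.4% ≤ 90%; employment 69 ≥ 12 mo → qualifies.
Qualifying: Program A, Program B. Lowest rate is 12.63% → Program B.

Program B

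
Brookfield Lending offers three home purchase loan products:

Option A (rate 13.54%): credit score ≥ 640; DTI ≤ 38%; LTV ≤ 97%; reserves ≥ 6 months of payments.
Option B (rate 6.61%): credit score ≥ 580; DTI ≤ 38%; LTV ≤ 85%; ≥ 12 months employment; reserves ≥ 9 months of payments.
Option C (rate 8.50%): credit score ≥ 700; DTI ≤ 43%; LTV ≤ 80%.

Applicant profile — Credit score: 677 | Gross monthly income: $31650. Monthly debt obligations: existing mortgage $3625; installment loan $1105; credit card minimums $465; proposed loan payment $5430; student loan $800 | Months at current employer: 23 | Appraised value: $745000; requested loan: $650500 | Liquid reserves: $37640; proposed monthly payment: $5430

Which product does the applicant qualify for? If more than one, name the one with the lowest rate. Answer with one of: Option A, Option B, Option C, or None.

Total debts = (3,625 + 1,105 + 465 + 5,430 + 800) = 11,425; DTI = 11,425/31,650 = 36.1%.
LTV = 650,500/745,000 = 87.3%.
Reserves = 37,640/5,430 = 6.9 months.
Option A: score 677 ≥ 640; DTI 36.1% ≤ 38%; LTV 87.3% ≤ 97%; reserves 6.9 ≥ 6 mo → qualifies.
Option B: score 677 ≥ 580; DTI 36.1% ≤ 38%; LTV 87.3% > 85%; employment 23 ≥ 12 mo; reserves 6.9 < 9 mo → does not qualify.
Option C: score 677 < 700; DTI 36.1% ≤ 43%; LTV 87.3% > 80% → does not qualify.

Option A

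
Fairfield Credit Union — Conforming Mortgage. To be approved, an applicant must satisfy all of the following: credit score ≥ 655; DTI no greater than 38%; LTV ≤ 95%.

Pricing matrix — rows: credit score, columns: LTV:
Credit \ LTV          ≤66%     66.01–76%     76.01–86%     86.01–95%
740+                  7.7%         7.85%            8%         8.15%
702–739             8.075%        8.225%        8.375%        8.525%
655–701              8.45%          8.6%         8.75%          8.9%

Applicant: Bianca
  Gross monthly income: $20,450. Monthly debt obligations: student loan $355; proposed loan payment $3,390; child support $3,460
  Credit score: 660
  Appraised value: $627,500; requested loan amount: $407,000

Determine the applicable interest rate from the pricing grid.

Credit score 660 ≥ 655; Total monthly debts = (355 + 3,390 + 3,460) = 7,205. Debt-to-income = 7,205/20,450 = 35.2% — meets 38% limit
LTV = 407,000/627,500 = 64.9% ≤ 95%
Row: 660 falls in 655–701. Column: 64.9% falls in ≤66%. Rate = 8.45%.

8.45%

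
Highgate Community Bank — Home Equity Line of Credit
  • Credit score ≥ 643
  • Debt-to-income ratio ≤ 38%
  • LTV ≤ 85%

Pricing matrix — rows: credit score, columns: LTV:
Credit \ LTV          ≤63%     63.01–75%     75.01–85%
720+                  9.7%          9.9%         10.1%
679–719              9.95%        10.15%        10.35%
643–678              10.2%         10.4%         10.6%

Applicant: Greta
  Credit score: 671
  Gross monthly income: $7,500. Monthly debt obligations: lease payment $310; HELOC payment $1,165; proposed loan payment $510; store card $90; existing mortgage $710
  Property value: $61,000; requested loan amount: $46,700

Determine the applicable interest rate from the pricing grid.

Credit score 671 ≥ 643; Total monthly debts = (310 + 1,165 + 510 + 90 + 710) = 2,785. DTI: 2,785 ÷ 7,500 = 37.1%, within the 38% cap
LTV: 46,700 ÷ 61,000 = 76.6%, within 85% cap
Row: 671 falls in 643–678. Column: 76.6% falls in 75.01–85%. Rate = 10.6%.

10.6%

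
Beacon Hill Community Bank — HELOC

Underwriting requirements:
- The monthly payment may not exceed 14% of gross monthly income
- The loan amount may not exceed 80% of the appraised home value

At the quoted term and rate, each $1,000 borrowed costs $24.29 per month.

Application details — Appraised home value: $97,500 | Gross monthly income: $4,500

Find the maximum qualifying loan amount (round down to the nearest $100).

Payment cap: 14% × $4,500 = $630/month.
At $24.29 per $1,000, that supports 630/24.29 × 1,000 ≈ $25,936 → $25,900.
LTV cap: 80% × $97,500 = $78,000 → $78,000.
Binding constraint: payment-to-income.

$25,900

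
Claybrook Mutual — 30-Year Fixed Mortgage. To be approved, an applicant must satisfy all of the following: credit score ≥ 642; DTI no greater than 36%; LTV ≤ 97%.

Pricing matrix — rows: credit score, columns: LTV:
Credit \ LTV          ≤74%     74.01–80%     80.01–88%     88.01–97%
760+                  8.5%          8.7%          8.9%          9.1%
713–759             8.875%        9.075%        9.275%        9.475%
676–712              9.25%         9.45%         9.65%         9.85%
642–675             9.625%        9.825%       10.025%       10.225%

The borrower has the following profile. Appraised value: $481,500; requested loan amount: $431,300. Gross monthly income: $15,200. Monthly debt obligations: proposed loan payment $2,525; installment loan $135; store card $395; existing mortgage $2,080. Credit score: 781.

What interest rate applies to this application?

Credit score 781 ≥ 642; Total monthly debts = (2,525 + 135 + 395 + 2,080) = 5,135. Debt-to-income = 5,135/15,200 = 33.8% — meets 36% limit
Loan-to-value = 431,300/481,500 = 89.6% — pass (97% max)
Score 781 is in the 760+ band; LTV 89.6% is in the 88.01–97% band → 9.1%.

9.1%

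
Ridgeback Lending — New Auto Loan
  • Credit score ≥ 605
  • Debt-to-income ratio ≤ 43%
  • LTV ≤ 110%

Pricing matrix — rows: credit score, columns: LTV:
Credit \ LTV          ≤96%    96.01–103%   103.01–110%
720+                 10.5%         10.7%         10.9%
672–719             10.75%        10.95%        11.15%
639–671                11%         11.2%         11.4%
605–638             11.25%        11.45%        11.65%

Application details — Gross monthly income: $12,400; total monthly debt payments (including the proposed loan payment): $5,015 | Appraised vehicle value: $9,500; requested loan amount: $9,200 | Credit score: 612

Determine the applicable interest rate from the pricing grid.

11.45%

Credit score 612 ≥ 605; DTI: 5,015 ÷ 12,400 = 40.4%, within the 43% cap
LTV: 9,200 ÷ 9,500 = 96.8%, within 110% cap
Credit 612 → row 605–638; LTV 96.8% → column 96.01–103%. Grid cell → 11.45%.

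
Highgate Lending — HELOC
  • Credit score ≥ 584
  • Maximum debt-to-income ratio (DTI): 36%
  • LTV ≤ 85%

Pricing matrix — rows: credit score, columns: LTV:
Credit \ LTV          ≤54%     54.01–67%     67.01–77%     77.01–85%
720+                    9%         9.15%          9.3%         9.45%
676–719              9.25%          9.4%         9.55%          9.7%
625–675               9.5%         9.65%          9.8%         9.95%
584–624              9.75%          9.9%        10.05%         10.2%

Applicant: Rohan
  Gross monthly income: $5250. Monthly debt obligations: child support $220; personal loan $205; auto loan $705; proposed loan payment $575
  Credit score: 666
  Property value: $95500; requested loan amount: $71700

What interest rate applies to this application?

Credit score 666 ≥ 584; Total monthly debts = (220 + 205 + 705 + 575) = 1,705. DTI: 1,705 ÷ 5,250 = 32.5%, within the 36% cap
LTV: 71,700 ÷ 95,500 = 75.1%, within 85% cap
Credit 666 → row 625–675; LTV 75.1% → column 67.01–77%. Grid cell → 9.8%.

9.8%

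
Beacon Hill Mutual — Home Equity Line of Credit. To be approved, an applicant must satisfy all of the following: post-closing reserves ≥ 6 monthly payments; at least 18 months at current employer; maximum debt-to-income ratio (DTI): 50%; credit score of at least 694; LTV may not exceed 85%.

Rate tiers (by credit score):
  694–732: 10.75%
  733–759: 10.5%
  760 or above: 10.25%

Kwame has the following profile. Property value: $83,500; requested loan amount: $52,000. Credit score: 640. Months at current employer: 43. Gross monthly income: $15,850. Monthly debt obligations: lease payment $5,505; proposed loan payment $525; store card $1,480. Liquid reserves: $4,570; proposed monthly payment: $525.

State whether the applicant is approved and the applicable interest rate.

Credit score 640 < 694 (below minimum)
Reserves = 4,570/525 = 8.7 months ≥ 6
Employment 43 ≥ 18 months
Loan-to-value = 52,000/83,500 = 62.3% — pass (85% max)
Total monthly debts = (5,505 + 525 + 1,480) = 7,510. DTI = 7,510/15,850 = 47.4% ≤ 50%
Not all requirements met → denied.

Denied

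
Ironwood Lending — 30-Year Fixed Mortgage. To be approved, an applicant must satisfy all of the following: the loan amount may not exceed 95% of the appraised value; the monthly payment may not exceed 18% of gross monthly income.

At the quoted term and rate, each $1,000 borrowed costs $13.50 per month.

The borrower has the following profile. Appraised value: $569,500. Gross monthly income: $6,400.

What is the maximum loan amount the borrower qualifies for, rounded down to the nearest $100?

Payment cap: 18% × $6,400 = $1,152/month.
At $13.50 per $1,000, that supports 1,152/13.50 × 1,000 ≈ $85,333 → $85,300.
LTV cap: 95% × $569,500 = $541,025 → $541,000.
Binding constraint: payment-to-income.

$85,300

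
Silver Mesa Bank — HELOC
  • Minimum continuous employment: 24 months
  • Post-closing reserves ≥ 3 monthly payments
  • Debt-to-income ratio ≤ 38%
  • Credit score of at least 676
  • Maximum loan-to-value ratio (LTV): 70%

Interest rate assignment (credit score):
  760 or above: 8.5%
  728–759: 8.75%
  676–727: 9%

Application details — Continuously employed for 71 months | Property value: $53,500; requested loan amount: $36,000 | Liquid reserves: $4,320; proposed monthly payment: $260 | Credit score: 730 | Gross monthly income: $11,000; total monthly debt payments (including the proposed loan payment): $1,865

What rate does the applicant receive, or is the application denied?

Credit score 730 ≥ 676 (meets minimum)
Employment 71 ≥ 24 months
DTI: 1,865 ÷ 11,000 = 17%, within the 38% cap
Liquid reserves cover 4,320/260 = 16.6 months — ≥ 3 required
LTV = 36,000/53,500 = 67.3% ≤ 70%
All requirements met. Score 730 falls in the 728–759 tier → 8.75%.

Approved at 8.75%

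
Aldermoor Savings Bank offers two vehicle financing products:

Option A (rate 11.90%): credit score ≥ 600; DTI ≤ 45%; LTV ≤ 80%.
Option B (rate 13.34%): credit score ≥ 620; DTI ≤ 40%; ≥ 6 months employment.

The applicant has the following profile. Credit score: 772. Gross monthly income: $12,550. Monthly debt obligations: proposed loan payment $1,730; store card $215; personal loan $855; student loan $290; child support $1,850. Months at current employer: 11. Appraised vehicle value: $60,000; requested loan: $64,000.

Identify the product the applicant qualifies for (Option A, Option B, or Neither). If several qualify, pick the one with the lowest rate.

Total debts = (1,730 + 215 + 855 + 290 + 1,850) = 4,940; DTI = 4,940/12,550 = 39.4%.
LTV = 64,000/60,000 = 106.7%.
Option A: score 772 ≥ 600; DTI 39.4% ≤ 45%; LTV 106.7% > 80% → does not qualify.
Option B: score 772 ≥ 620; DTI 39.4% ≤ 40%; employment 11 ≥ 6 mo → qualifies.

Option B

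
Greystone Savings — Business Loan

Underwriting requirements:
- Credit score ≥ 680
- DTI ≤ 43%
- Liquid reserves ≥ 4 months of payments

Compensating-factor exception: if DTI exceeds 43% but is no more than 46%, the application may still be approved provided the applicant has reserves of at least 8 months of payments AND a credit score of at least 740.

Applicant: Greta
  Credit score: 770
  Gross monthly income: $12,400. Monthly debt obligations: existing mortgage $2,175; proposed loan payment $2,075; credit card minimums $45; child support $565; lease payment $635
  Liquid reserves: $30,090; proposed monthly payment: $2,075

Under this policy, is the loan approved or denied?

Credit score 770 ≥ 680 (meets base)
Total debts = (2,175 + 2,075 + 45 + 565 + 635) = 5,495. DTI: 5,495 ÷ 12,400 = 44.3%, over the 43% base limit.
Reserves: 30,090 ÷ 2,075 = 14.5 months (meets 4-month minimum)
44.3% falls in the override range (43%–46%), so the compensating-factor test applies.
Reserves 14.5 ≥ 8 months; credit score 770 ≥ 740.
Both override conditions satisfied; DTI exception granted.

Approved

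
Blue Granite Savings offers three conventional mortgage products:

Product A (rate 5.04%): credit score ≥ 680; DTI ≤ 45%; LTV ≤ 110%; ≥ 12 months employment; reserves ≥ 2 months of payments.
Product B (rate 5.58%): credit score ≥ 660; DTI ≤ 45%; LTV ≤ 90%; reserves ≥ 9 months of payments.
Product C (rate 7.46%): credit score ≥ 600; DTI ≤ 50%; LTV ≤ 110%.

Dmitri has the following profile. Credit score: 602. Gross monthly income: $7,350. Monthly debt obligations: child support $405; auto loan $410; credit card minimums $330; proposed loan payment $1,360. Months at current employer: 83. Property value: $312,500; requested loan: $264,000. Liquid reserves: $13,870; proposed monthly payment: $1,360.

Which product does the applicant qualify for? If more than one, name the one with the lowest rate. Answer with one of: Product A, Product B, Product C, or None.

Total debts = (405 + 410 + 330 + 1,360) = 2,505; DTI = 2,505/7,350 = 34.1%.
LTV = 264,000/312,500 = 84.5%.
Reserves = 13,870/1,360 = 10.2 months.
Product A: score 602 < 680; DTI 34.1% ≤ 45%; LTV 84.5% ≤ 110%; employment 83 ≥ 12 mo; reserves 10.2 ≥ 2 mo → does not qualify.
Product B: score 602 < 660; DTI 34.1% ≤ 45%; LTV 84.5% ≤ 90%; reserves 10.2 ≥ 9 mo → does not qualify.
Product C: score 602 ≥ 600; DTI 34.1% ≤ 50%; LTV 84.5% ≤ 110% → qualifies.

Product C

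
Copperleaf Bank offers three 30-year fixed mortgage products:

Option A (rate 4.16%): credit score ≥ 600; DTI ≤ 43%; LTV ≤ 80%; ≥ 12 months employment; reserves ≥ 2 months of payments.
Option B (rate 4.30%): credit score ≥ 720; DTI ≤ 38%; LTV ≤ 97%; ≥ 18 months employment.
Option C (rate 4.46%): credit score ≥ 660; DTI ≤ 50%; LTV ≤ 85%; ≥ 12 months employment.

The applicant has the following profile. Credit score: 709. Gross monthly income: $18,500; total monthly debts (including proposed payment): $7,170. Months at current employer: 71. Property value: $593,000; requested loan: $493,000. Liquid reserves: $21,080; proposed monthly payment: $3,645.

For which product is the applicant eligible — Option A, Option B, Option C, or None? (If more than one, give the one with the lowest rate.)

Option C

DTI = 7,170/18,500 = 38.8%.
LTV = 493,000/593,000 = 83.1%.
Reserves = 21,080/3,645 = 5.8 months.
Option A: score 709 ≥ 600; DTI 38.8% ≤ 43%; LTV 83.1% > 80%; employment 71 ≥ 12 mo; reserves 5.8 ≥ 2 mo → does not qualify.
Option B: score 709 < 720; DTI 38.8% > 38%; LTV 83.1% ≤ 97%; employment 71 ≥ 18 mo → does not qualify.
Option C: score 709 ≥ 660; DTI 38.8% ≤ 50%; LTV 83.1% ≤ 85%; employment 71 ≥ 12 mo → qualifies.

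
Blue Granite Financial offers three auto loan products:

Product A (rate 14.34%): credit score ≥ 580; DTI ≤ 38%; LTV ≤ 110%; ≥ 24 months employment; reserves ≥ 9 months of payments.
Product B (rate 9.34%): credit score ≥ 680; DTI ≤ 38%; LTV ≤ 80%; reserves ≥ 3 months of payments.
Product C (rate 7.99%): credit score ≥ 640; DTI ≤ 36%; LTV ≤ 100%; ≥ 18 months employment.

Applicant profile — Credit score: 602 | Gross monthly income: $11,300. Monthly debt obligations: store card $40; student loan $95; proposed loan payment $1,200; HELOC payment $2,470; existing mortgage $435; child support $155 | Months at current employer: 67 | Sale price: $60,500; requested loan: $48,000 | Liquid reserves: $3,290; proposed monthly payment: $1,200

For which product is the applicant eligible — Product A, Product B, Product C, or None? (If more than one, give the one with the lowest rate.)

Total debts = (40 + 95 + 1,200 + 2,470 + 435 + 155) = 4,395; DTI = 4,395/11,300 = 38.9%.
LTV = 48,000/60,500 = 79.3%.
Reserves = 3,290/1,200 = 2.7 months.
Product A: score 602 ≥ 580; DTI 38.9% > 38%; LTV 79.3% ≤ 110%; employment 67 ≥ 24 mo; reserves 2.7 < 9 mo → does not qualify.
Product B: score 602 < 680; DTI 38.9% > 38%; LTV 79.3% ≤ 80%; reserves 2.7 < 3 mo → does not qualify.
Product C: score 602 < 640; DTI 38.9% > 36%; LTV 79.3% ≤ 100%; employment 67 ≥ 18 mo → does not qualify.

None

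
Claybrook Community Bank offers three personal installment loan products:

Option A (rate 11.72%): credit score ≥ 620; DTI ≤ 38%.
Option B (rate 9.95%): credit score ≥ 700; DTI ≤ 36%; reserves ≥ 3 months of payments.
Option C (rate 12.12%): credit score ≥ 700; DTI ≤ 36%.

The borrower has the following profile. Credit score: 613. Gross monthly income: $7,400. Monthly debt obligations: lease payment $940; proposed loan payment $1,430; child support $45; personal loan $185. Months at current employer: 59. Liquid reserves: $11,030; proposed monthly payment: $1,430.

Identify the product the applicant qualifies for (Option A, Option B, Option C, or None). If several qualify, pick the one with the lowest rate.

Total debts = (940 + 1,430 + 45 + 185) = 2,600; DTI = 2,600/7,400 = 35.1%.
Reserves = 11,030/1,430 = 7.7 months.
Option A: score 613 < 620; DTI 35.1% ≤ 38% → does not qualify.
Option B: score 613 < 700; DTI 35.1% ≤ 36%; reserves 7.7 ≥ 3 mo → does not qualify.
Option C: score 613 < 700; DTI 35.1% ≤ 36% → does not qualify.

None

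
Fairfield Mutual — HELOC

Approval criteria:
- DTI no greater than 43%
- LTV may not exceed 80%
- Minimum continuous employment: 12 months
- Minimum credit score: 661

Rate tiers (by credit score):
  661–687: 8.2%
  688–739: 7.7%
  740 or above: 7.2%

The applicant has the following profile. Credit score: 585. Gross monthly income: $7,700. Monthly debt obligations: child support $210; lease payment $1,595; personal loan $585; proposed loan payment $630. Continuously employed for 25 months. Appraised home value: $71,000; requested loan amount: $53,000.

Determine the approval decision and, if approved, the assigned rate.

Credit score 585 < 661 (below minimum)
Employment 25 ≥ 12 months
LTV: 53,000 ÷ 71,000 = 74.6%, within 80% cap
Total monthly debts = (210 + 1,595 + 585 + 630) = 3,020. Debt-to-income = 3,020/7,700 = 39.2% — meets 43% limit
Not all requirements met → denied.

Denied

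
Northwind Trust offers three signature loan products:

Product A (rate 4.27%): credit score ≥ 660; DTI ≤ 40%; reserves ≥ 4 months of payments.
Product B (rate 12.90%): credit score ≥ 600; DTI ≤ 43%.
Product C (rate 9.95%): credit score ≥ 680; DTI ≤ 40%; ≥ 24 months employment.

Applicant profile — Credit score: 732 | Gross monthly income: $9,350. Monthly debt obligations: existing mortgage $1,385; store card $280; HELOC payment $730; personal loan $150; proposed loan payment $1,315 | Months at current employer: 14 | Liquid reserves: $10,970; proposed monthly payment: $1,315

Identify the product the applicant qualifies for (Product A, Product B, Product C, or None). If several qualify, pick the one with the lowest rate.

Total debts = (1,385 + 280 + 730 + 150 + 1,315) = 3,860; DTI = 3,860/9,350 = 41.3%.
Reserves = 10,970/1,315 = 8.3 months.
Product A: score 732 ≥ 660; DTI 41.3% > 40%; reserves 8.3 ≥ 4 mo → does not qualify.
Product B: score 732 ≥ 600; DTI 41.3% ≤ 43% → qualifies.
Product C: score 732 ≥ 680; DTI 41.3% > 40%; employment 14 < 24 mo → does not qualify.

Product B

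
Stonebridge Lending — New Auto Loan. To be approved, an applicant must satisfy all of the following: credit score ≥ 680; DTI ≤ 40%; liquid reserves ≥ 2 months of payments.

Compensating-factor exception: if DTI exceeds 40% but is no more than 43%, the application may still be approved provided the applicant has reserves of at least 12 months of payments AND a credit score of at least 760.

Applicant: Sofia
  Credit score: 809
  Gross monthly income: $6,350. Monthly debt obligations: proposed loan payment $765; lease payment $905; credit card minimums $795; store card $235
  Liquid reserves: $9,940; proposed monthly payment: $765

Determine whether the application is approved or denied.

Credit score 809 ≥ 680 (meets base)
Total debts = (765 + 905 + 795 + 235) = 2,700. DTI: 2,700 ÷ 6,350 = 42.5%, over the 40% base limit.
Reserves: 9,940 ÷ 765 = 13.0 months (meets 2-month minimum)
42.5% falls in the override range (40%–43%), so the compensating-factor test applies.
Reserves 13.0 ≥ 12 months; credit score 809 ≥ 760.
Both override conditions satisfied; DTI exception granted.

Approved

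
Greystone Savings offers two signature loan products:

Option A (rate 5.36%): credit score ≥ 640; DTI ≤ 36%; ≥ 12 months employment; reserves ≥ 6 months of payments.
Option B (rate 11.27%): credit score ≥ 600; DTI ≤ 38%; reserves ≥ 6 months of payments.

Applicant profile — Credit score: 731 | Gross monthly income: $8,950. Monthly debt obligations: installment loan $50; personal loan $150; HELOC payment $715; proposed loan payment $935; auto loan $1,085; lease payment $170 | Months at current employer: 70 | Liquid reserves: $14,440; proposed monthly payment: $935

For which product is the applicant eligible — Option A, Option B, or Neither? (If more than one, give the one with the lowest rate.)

Total debts = (50 + 150 + 715 + 935 + 1,085 + 170) = 3,105; DTI = 3,105/8,950 = 34.7%.
Reserves = 14,440/935 = 15.4 months.
Option A: score 731 ≥ 640; DTI 34.7% ≤ 36%; employment 70 ≥ 12 mo; reserves 15.4 ≥ 6 mo → qualifies.
Option B: score 731 ≥ 600; DTI 34.7% ≤ 38%; reserves 15.4 ≥ 6 mo → qualifies.
Qualifying: Option A, Option B. Lowest rate is 5.36% → Option A.

Option A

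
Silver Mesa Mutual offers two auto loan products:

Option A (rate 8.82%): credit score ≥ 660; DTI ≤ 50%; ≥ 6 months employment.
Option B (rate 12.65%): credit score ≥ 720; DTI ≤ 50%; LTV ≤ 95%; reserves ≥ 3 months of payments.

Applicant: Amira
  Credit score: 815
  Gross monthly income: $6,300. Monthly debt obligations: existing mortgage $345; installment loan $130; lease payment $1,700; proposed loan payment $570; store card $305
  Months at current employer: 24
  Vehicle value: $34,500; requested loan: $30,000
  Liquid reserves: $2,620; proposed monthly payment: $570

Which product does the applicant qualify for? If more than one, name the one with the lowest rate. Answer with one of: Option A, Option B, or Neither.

Total debts = (345 + 130 + 1,700 + 570 + 305) = 3,050; DTI = 3,050/6,300 = 48.4%.
LTV = 30,000/34,500 = 87%.
Reserves = 2,620/570 = 4.6 months.
Option A: score 815 ≥ 660; DTI 48.4% ≤ 50%; employment 24 ≥ 6 mo → qualifies.
Option B: score 815 ≥ 720; DTI 48.4% ≤ 50%; LTV 87% ≤ 95%; reserves 4.6 ≥ 3 mo → qualifies.
Qualifying: Option A, Option B. Lowest rate is 8.82% → Option A.

Option A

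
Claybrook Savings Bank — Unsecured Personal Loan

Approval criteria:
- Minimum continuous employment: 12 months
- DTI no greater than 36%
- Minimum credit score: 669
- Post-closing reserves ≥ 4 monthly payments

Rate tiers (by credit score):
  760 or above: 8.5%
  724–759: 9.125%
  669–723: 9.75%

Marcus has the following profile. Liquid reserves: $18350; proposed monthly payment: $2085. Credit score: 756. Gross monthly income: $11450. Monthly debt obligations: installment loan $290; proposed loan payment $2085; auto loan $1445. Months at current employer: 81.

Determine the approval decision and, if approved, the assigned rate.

Credit score 756 ≥ 669 (meets minimum)
Reserves = 18,350/2,085 = 8.8 months ≥ 4
Total monthly debts = (290 + 2,085 + 1,445) = 3,820. DTI: 3,820 ÷ 11,450 = 33.4%, within the 36% cap
Employment 81 ≥ 12 months
All requirements met. Score 756 falls in the 724–759 tier → 9.125%.

Approved at 9.125%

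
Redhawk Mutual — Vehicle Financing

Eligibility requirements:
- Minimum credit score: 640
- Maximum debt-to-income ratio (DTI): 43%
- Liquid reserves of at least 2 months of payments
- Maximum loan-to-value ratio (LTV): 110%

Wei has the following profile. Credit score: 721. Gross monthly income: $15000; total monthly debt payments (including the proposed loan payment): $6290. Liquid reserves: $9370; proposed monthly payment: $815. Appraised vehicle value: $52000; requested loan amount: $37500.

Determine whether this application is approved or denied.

Approved

Credit score 721 ≥ 640 (meets)
DTI: 6,290 ÷ 15,000 = 41.9%, within the 43% cap
Liquid reserves cover 9,370/815 = 11.5 months — ≥ 2 required
Loan-to-value = 37,500/52,000 = 72.1% — pass (110% max)
All criteria satisfied.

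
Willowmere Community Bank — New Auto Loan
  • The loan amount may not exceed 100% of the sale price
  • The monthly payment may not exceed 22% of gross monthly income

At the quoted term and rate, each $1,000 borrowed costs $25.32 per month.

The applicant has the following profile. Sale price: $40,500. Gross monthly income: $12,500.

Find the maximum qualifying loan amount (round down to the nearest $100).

$40,500

Payment cap: 22% × $12,500 = $2,750/month.
At $25.32 per $1,000, that supports 2,750/25.32 × 1,000 ≈ $108,609 → $108,600.
LTV cap: 100% × $40,500 = $40,500 → $40,500.
Binding constraint: loan-to-value.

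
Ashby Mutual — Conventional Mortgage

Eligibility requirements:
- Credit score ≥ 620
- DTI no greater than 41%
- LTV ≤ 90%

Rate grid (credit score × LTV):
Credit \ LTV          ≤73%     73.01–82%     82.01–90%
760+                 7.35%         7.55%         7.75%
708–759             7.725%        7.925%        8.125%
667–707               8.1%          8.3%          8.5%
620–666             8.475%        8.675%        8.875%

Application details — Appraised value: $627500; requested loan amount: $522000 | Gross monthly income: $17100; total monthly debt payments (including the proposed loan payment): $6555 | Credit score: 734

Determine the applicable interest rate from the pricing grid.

8.125%

Credit score 734 ≥ 620; Debt-to-income = 6,555/17,100 = 38.3% — meets 41% limit
LTV = 522,000/627,500 = 83.2% ≤ 90%
Credit 734 → row 708–759; LTV 83.2% → column 82.01–90%. Grid cell → 8.125%.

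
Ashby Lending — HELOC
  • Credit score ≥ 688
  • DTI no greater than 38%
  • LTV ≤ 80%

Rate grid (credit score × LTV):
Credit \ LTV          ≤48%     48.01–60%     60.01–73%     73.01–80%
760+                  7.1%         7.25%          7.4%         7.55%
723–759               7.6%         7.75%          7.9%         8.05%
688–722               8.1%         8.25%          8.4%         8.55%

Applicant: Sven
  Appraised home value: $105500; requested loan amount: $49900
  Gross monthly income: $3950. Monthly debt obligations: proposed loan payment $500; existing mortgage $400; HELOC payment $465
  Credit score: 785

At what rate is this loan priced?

7.1%

Credit score 785 ≥ 688; Total monthly debts = (500 + 400 + 465) = 1,365. DTI = 1,365/3,950 = 34.6% ≤ 38%
LTV = 49,900/105,500 = 47.3% ≤ 80%
Credit 785 → row 760+; LTV 47.3% → column ≤48%. Grid cell → 7.1%.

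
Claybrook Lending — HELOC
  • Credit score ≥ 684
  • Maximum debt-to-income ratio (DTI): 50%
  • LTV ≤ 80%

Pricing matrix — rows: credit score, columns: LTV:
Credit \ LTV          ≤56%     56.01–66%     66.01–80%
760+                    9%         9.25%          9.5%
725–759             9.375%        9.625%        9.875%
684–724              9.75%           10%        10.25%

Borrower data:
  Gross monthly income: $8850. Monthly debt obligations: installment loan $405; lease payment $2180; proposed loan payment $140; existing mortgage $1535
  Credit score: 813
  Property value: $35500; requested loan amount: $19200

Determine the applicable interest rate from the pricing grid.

Credit score 813 ≥ 684; Total monthly debts = (405 + 2,180 + 140 + 1,535) = 4,260. DTI = 4,260/8,850 = 48.1% ≤ 50%
LTV = 19,200/35,500 = 54.1% ≤ 80%
Row: 813 falls in 760+. Column: 54.1% falls in ≤56%. Rate = 9%.

9%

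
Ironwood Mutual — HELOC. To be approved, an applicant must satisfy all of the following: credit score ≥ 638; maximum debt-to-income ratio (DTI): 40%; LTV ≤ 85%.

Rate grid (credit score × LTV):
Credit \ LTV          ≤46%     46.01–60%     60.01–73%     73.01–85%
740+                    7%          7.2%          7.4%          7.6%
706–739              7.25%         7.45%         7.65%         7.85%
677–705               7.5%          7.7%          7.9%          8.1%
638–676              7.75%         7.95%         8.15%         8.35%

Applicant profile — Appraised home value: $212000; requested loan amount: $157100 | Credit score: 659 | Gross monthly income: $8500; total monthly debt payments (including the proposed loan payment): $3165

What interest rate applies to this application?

Credit score 659 ≥ 638; DTI = 3,165/8,500 = 37.2% ≤ 40%
Loan-to-value = 157,100/212,000 = 74.1% — pass (85% max)
Credit 659 → row 638–676; LTV 74.1% → column 73.01–85%. Grid cell → 8.35%.

8.35%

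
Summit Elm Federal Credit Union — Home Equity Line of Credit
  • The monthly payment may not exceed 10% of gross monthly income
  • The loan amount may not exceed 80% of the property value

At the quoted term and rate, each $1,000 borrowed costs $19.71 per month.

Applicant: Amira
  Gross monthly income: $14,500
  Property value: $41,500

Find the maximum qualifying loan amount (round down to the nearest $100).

$33,200

Payment cap: 10% × $14,500 = $1,450/month.
At $19.71 per $1,000, that supports 1,450/19.71 × 1,000 ≈ $73,566 → $73,500.
LTV cap: 80% × $41,500 = $33,200 → $33,200.
Binding constraint: loan-to-value.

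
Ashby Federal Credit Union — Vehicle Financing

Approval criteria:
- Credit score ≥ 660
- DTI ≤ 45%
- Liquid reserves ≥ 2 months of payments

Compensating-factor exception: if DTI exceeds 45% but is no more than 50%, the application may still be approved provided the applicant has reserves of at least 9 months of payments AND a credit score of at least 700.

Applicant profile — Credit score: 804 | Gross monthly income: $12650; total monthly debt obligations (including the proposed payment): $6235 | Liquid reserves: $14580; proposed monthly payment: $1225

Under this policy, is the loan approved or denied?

Credit score 804 ≥ 660 (meets base)
DTI = 6,235/12,650 = 49.3% > 45% — standard DTI limit exceeded.
Liquid reserves cover 14,580/1,225 = 11.9 months — ≥ 2 required
DTI 49.3% is within the 45%–50% exception band; checking compensating factors.
Reserves 11.9 ≥ 9 months; credit score 804 ≥ 700.
Both override conditions satisfied; DTI exception granted.

Approved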